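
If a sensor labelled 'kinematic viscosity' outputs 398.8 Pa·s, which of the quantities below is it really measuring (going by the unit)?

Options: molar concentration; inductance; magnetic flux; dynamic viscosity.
dynamic viscosity

kinematic viscosity should have units dimensionally equivalent to m^2 / s (e.g. m²/s).
The given unit 'Pa·s' reduces to kg / (m * s). Of the listed options, that is the dimensionality of dynamic viscosity.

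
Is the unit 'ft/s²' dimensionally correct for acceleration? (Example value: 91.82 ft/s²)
Yes

acceleration has SI base units: m / s^2
ft/s² reduces to the same SI base units, so it is a valid unit for acceleration.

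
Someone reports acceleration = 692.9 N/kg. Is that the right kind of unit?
Yes

acceleration has SI base units: m / s^2
N/kg reduces to the same SI base units, so it is a valid unit for acceleration.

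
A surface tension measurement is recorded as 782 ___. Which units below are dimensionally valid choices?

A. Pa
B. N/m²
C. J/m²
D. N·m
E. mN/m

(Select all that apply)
C, E

surface tension has SI base units: kg / s^2

Checking each option against kg / s^2:
  A. Pa: ✗ does not match
  B. N/m²: ✗ does not match
  C. J/m²: ✓ matches
  D. N·m: ✗ does not match
  E. mN/m: ✓ matches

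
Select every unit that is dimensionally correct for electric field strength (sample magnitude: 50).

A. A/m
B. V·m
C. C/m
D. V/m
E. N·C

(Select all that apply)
D

electric field strength has SI base units: kg * m / (A * s^3)

Checking each option against kg * m / (A * s^3):
  A. A/m: ✗ does not match
  B. V·m: ✗ does not match
  C. C/m: ✗ does not match
  D. V/m: ✓ matches
  E. N·C: ✗ does not match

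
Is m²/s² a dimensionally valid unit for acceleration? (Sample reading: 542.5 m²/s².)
No

acceleration has SI base units: m / s^2
m²/s² does NOT reduce to m / s^2; a valid unit for acceleration would be e.g. m/s².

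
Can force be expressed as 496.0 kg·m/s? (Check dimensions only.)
No

force has SI base units: kg * m / s^2
kg·m/s does NOT reduce to kg * m / s^2; a valid unit for force would be e.g. N.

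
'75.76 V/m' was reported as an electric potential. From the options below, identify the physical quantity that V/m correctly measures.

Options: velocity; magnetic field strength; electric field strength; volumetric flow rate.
electric field strength

electric potential should have units dimensionally equivalent to kg * m^2 / (A * s^3) (e.g. V).
The given unit 'V/m' reduces to kg * m / (A * s^3). Of the listed options, that is the dimensionality of electric field strength.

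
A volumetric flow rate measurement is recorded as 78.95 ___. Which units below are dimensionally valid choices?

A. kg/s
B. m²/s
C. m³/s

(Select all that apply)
C

volumetric flow rate has SI base units: m^3 / s

Checking each option against m^3 / s:
  A. kg/s: ✗ does not match
  B. m²/s: ✗ does not match
  C. m³/s: ✓ matches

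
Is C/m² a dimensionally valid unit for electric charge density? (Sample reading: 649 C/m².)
No

electric charge density has SI base units: A * s / m^3
C/m² does NOT reduce to A * s / m^3; a valid unit for electric charge density would be e.g. C/m³.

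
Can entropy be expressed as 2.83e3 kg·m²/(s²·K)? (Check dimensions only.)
Yes

entropy has SI base units: kg * m^2 / (s^2 * K)
kg·m²/(s²·K) reduces to the same SI base units, so it is a valid unit for entropy.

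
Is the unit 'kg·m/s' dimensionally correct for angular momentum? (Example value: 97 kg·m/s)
No

angular momentum has SI base units: kg * m^2 / s
kg·m/s does NOT reduce to kg * m^2 / s; a valid unit for angular momentum would be e.g. kg·m²/s.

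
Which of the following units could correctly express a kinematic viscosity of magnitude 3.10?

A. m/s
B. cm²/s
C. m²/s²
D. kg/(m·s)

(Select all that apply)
B

kinematic viscosity has SI base units: m^2 / s

Checking each option against m^2 / s:
  A. m/s: ✗ does not match
  B. cm²/s: ✓ matches
  C. m²/s²: ✗ does not match
  D. kg/(m·s): ✗ does not match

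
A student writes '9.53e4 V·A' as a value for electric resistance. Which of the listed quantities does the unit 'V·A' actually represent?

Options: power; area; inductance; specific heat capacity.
power

electric resistance should have units dimensionally equivalent to kg * m^2 / (A^2 * s^3) (e.g. Ω).
The given unit 'V·A' reduces to kg * m^2 / s^3. Of the listed options, that is the dimensionality of power.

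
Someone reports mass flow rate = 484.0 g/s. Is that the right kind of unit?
Yes

mass flow rate has SI base units: kg / s
g/s reduces to the same SI base units, so it is a valid unit for mass flow rate.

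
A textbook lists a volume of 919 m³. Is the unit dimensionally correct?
Yes

volume has SI base units: m^3
m³ reduces to the same SI base units, so it is a valid unit for volume.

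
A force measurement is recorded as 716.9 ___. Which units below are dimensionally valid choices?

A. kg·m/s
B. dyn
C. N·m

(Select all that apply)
B

force has SI base units: kg * m / s^2

Checking each option against kg * m / s^2:
  A. kg·m/s: ✗ does not match
  B. dyn: ✓ matches
  C. N·m: ✗ does not match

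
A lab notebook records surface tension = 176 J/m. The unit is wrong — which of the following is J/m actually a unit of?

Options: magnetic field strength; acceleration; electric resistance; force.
force

surface tension should have units dimensionally equivalent to kg / s^2 (e.g. N/m).
The given unit 'J/m' reduces to kg * m / s^2. Of the listed options, that is the dimensionality of force.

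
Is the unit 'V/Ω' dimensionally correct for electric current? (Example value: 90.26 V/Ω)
Yes

electric current has SI base units: A
V/Ω reduces to the same SI base units, so it is a valid unit for electric current.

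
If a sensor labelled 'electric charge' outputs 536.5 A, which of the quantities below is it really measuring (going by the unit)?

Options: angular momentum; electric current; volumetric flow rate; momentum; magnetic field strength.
electric current

electric charge should have units dimensionally equivalent to A * s (e.g. C).
The given unit 'A' reduces to A. Of the listed options, that is the dimensionality of electric current.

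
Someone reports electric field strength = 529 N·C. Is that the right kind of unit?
No

electric field strength has SI base units: kg * m / (A * s^3)
N·C does NOT reduce to kg * m / (A * s^3); a valid unit for electric field strength would be e.g. V/m.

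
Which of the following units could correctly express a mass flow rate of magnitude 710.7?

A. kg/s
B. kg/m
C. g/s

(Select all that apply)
A, C

mass flow rate has SI base units: kg / s

Checking each option against kg / s:
  A. kg/s: ✓ matches
  B. kg/m: ✗ does not match
  C. g/s: ✓ matches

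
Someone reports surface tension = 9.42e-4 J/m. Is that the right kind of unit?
No

surface tension has SI base units: kg / s^2
J/m does NOT reduce to kg / s^2; a valid unit for surface tension would be e.g. N/m.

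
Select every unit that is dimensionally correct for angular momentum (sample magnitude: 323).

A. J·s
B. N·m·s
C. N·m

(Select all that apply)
A, B

angular momentum has SI base units: kg * m^2 / s

Checking each option against kg * m^2 / s:
  A. J·s: ✓ matches
  B. N·m·s: ✓ matches
  C. N·m: ✗ does not match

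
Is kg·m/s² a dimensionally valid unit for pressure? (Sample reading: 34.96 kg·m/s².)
No

pressure has SI base units: kg / (m * s^2)
kg·m/s² does NOT reduce to kg / (m * s^2); a valid unit for pressure would be e.g. Pa.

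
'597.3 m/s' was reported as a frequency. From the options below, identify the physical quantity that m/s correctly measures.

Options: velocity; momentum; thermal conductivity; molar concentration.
velocity

frequency should have units dimensionally equivalent to 1 / s (e.g. Hz).
The given unit 'm/s' reduces to m / s. Of the listed options, that is the dimensionality of velocity.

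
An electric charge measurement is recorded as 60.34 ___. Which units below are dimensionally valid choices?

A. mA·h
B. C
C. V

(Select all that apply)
A, B

electric charge has SI base units: A * s

Checking each option against A * s:
  A. mA·h: ✓ matches
  B. C: ✓ matches
  C. V: ✗ does not match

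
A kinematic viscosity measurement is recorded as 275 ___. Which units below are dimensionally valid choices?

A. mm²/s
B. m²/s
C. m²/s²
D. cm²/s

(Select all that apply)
A, B, D

kinematic viscosity has SI base units: m^2 / s

Checking each option against m^2 / s:
  A. mm²/s: ✓ matches
  B. m²/s: ✓ matches
  C. m²/s²: ✗ does not match
  D. cm²/s: ✓ matches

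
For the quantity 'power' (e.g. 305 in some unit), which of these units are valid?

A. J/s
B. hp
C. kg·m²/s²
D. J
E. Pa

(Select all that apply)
A, B

power has SI base units: kg * m^2 / s^3

Checking each option against kg * m^2 / s^3:
  A. J/s: ✓ matches
  B. hp: ✓ matches
  C. kg·m²/s²: ✗ does not match
  D. J: ✗ does not match
  E. Pa: ✗ does not match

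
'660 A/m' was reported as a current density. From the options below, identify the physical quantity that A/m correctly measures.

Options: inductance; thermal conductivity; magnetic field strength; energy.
magnetic field strength

current density should have units dimensionally equivalent to A / m^2 (e.g. A/m²).
The given unit 'A/m' reduces to A / m. Of the listed options, that is the dimensionality of magnetic field strength.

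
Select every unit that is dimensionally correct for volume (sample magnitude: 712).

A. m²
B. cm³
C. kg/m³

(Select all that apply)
B

volume has SI base units: m^3

Checking each option against m^3:
  A. m²: ✗ does not match
  B. cm³: ✓ matches
  C. kg/m³: ✗ does not match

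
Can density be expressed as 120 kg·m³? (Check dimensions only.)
No

density has SI base units: kg / m^3
kg·m³ does NOT reduce to kg / m^3; a valid unit for density would be e.g. kg/m³.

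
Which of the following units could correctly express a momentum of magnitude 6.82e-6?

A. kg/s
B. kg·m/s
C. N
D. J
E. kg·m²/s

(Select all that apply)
B

momentum has SI base units: kg * m / s

Checking each option against kg * m / s:
  A. kg/s: ✗ does not match
  B. kg·m/s: ✓ matches
  C. N: ✗ does not match
  D. J: ✗ does not match
  E. kg·m²/s: ✗ does not match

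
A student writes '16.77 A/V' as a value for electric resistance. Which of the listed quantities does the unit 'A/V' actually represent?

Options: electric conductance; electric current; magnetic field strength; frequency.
electric conductance

electric resistance should have units dimensionally equivalent to kg * m^2 / (A^2 * s^3) (e.g. Ω).
The given unit 'A/V' reduces to A^2 * s^3 / (kg * m^2). Of the listed options, that is the dimensionality of electric conductance.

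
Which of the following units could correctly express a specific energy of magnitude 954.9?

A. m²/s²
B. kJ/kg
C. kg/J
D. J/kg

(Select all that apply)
A, B, D

specific energy has SI base units: m^2 / s^2

Checking each option against m^2 / s^2:
  A. m²/s²: ✓ matches
  B. kJ/kg: ✓ matches
  C. kg/J: ✗ does not match
  D. J/kg: ✓ matches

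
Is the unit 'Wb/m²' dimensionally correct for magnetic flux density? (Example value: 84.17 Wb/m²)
Yes

magnetic flux density has SI base units: kg / (A * s^2)
Wb/m² reduces to the same SI base units, so it is a valid unit for magnetic flux density.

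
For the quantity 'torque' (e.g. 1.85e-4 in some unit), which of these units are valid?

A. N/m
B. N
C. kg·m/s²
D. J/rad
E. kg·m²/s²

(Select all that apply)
D, E

torque has SI base units: kg * m^2 / s^2

Checking each option against kg * m^2 / s^2:
  A. N/m: ✗ does not match
  B. N: ✗ does not match
  C. kg·m/s²: ✗ does not match
  D. J/rad: ✓ matches
  E. kg·m²/s²: ✓ matches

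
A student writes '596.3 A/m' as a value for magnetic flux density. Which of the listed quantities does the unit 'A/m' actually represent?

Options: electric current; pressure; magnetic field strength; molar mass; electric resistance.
magnetic field strength

magnetic flux density should have units dimensionally equivalent to kg / (A * s^2) (e.g. T).
The given unit 'A/m' reduces to A / m. Of the listed options, that is the dimensionality of magnetic field strength.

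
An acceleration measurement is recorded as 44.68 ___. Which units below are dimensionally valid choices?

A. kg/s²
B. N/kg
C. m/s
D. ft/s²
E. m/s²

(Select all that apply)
B, D, E

acceleration has SI base units: m / s^2

Checking each option against m / s^2:
  A. kg/s²: ✗ does not match
  B. N/kg: ✓ matches
  C. m/s: ✗ does not match
  D. ft/s²: ✓ matches
  E. m/s²: ✓ matches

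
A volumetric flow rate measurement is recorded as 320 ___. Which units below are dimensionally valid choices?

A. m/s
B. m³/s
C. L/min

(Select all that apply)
B, C

volumetric flow rate has SI base units: m^3 / s

Checking each option against m^3 / s:
  A. m/s: ✗ does not match
  B. m³/s: ✓ matches
  C. L/min: ✓ matches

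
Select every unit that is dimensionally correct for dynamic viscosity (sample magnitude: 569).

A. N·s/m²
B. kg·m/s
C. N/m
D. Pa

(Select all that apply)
A

dynamic viscosity has SI base units: kg / (m * s)

Checking each option against kg / (m * s):
  A. N·s/m²: ✓ matches
  B. kg·m/s: ✗ does not match
  C. N/m: ✗ does not match
  D. Pa: ✗ does not match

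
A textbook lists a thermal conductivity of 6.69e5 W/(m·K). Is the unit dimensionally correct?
Yes

thermal conductivity has SI base units: kg * m / (s^3 * K)
W/(m·K) reduces to the same SI base units, so it is a valid unit for thermal conductivity.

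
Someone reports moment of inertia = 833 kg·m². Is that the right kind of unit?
Yes

moment of inertia has SI base units: kg * m^2
kg·m² reduces to the same SI base units, so it is a valid unit for moment of inertia.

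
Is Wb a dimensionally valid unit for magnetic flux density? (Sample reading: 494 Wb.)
No

magnetic flux density has SI base units: kg / (A * s^2)
Wb does NOT reduce to kg / (A * s^2); a valid unit for magnetic flux density would be e.g. T.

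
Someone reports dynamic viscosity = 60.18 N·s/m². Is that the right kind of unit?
Yes

dynamic viscosity has SI base units: kg / (m * s)
N·s/m² reduces to the same SI base units, so it is a valid unit for dynamic viscosity.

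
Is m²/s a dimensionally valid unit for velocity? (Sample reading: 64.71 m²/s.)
No

velocity has SI base units: m / s
m²/s does NOT reduce to m / s; a valid unit for velocity would be e.g. m/s.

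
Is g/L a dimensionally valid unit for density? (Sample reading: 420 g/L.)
Yes

density has SI base units: kg / m^3
g/L reduces to the same SI base units, so it is a valid unit for density.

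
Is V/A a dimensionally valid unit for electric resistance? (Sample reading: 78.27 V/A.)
Yes

electric resistance has SI base units: kg * m^2 / (A^2 * s^3)
V/A reduces to the same SI base units, so it is a valid unit for electric resistance.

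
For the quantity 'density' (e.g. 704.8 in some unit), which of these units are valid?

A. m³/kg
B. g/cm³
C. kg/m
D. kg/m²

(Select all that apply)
B

density has SI base units: kg / m^3

Checking each option against kg / m^3:
  A. m³/kg: ✗ does not match
  B. g/cm³: ✓ matches
  C. kg/m: ✗ does not match
  D. kg/m²: ✗ does not match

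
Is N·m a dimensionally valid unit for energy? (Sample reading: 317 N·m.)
Yes

energy has SI base units: kg * m^2 / s^2
N·m reduces to the same SI base units, so it is a valid unit for energy.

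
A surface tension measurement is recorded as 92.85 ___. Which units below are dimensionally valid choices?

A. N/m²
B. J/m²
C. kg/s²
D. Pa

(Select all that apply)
B, C

surface tension has SI base units: kg / s^2

Checking each option against kg / s^2:
  A. N/m²: ✗ does not match
  B. J/m²: ✓ matches
  C. kg/s²: ✓ matches
  D. Pa: ✗ does not match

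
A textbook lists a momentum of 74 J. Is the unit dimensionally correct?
No

momentum has SI base units: kg * m / s
J does NOT reduce to kg * m / s; a valid unit for momentum would be e.g. kg·m/s.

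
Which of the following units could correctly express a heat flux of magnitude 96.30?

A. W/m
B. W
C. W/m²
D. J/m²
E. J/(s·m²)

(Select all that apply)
C, E

heat flux has SI base units: kg / s^3

Checking each option against kg / s^3:
  A. W/m: ✗ does not match
  B. W: ✗ does not match
  C. W/m²: ✓ matches
  D. J/m²: ✗ does not match
  E. J/(s·m²): ✓ matches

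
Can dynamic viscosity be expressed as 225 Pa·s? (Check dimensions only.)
Yes

dynamic viscosity has SI base units: kg / (m * s)
Pa·s reduces to the same SI base units, so it is a valid unit for dynamic viscosity.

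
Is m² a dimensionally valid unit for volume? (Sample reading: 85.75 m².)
No

volume has SI base units: m^3
m² does NOT reduce to m^3; a valid unit for volume would be e.g. m³.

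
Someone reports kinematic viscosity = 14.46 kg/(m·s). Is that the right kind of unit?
No

kinematic viscosity has SI base units: m^2 / s
kg/(m·s) does NOT reduce to m^2 / s; a valid unit for kinematic viscosity would be e.g. m²/s.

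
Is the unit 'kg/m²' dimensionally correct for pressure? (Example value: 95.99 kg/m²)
No

pressure has SI base units: kg / (m * s^2)
kg/m² does NOT reduce to kg / (m * s^2); a valid unit for pressure would be e.g. Pa.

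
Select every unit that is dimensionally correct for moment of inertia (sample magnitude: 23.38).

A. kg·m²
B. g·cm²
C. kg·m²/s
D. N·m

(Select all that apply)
A, B

moment of inertia has SI base units: kg * m^2

Checking each option against kg * m^2:
  A. kg·m²: ✓ matches
  B. g·cm²: ✓ matches
  C. kg·m²/s: ✗ does not match
  D. N·m: ✗ does not match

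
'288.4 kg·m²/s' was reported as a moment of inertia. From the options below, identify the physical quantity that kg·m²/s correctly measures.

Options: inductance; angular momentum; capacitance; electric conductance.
angular momentum

moment of inertia should have units dimensionally equivalent to kg * m^2 (e.g. kg·m²).
The given unit 'kg·m²/s' reduces to kg * m^2 / s. Of the listed options, that is the dimensionality of angular momentum.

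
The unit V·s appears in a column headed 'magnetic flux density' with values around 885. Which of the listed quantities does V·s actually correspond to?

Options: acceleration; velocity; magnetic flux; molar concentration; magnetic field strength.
magnetic flux

magnetic flux density should have units dimensionally equivalent to kg / (A * s^2) (e.g. T).
The given unit 'V·s' reduces to kg * m^2 / (A * s^2). Of the listed options, that is the dimensionality of magnetic flux.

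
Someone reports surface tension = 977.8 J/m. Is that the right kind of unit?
No

surface tension has SI base units: kg / s^2
J/m does NOT reduce to kg / s^2; a valid unit for surface tension would be e.g. N/m.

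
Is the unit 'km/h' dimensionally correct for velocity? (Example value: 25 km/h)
Yes

velocity has SI base units: m / s
km/h reduces to the same SI base units, so it is a valid unit for velocity.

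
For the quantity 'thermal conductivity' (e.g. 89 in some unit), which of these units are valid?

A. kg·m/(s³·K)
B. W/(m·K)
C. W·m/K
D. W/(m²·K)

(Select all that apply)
A, B

thermal conductivity has SI base units: kg * m / (s^3 * K)

Checking each option against kg * m / (s^3 * K):
  A. kg·m/(s³·K): ✓ matches
  B. W/(m·K): ✓ matches
  C. W·m/K: ✗ does not match
  D. W/(m²·K): ✗ does not match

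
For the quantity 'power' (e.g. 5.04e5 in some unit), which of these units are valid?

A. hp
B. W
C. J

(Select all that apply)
A, B

power has SI base units: kg * m^2 / s^3

Checking each option against kg * m^2 / s^3:
  A. hp: ✓ matches
  B. W: ✓ matches
  C. J: ✗ does not match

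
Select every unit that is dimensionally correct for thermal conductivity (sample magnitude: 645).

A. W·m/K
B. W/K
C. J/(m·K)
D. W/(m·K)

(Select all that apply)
D

thermal conductivity has SI base units: kg * m / (s^3 * K)

Checking each option against kg * m / (s^3 * K):
  A. W·m/K: ✗ does not match
  B. W/K: ✗ does not match
  C. J/(m·K): ✗ does not match
  D. W/(m·K): ✓ matches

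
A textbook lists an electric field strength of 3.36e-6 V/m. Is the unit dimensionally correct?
Yes

electric field strength has SI base units: kg * m / (A * s^3)
V/m reduces to the same SI base units, so it is a valid unit for electric field strength.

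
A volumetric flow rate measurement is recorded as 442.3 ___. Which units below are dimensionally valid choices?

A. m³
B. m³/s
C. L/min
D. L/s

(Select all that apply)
B, C, D

volumetric flow rate has SI base units: m^3 / s

Checking each option against m^3 / s:
  A. m³: ✗ does not match
  B. m³/s: ✓ matches
  C. L/min: ✓ matches
  D. L/s: ✓ matches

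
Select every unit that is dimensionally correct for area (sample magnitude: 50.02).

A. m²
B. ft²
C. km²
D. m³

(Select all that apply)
A, B, C

area has SI base units: m^2

Checking each option against m^2:
  A. m²: ✓ matches
  B. ft²: ✓ matches
  C. km²: ✓ matches
  D. m³: ✗ does not match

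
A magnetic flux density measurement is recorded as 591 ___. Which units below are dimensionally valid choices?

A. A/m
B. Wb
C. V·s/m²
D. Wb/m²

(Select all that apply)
C, D

magnetic flux density has SI base units: kg / (A * s^2)

Checking each option against kg / (A * s^2):
  A. A/m: ✗ does not match
  B. Wb: ✗ does not match
  C. V·s/m²: ✓ matches
  D. Wb/m²: ✓ matches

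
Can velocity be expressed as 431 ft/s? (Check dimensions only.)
Yes

velocity has SI base units: m / s
ft/s reduces to the same SI base units, so it is a valid unit for velocity.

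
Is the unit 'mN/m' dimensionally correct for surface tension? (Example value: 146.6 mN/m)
Yes

surface tension has SI base units: kg / s^2
mN/m reduces to the same SI base units, so it is a valid unit for surface tension.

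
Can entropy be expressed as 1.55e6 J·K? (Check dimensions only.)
No

entropy has SI base units: kg * m^2 / (s^2 * K)
J·K does NOT reduce to kg * m^2 / (s^2 * K); a valid unit for entropy would be e.g. J/K.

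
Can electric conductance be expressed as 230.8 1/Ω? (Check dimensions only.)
Yes

electric conductance has SI base units: A^2 * s^3 / (kg * m^2)
1/Ω reduces to the same SI base units, so it is a valid unit for electric conductance.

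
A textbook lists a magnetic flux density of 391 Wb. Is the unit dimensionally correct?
No

magnetic flux density has SI base units: kg / (A * s^2)
Wb does NOT reduce to kg / (A * s^2); a valid unit for magnetic flux density would be e.g. T.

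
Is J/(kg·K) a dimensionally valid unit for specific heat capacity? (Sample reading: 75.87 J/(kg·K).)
Yes

specific heat capacity has SI base units: m^2 / (s^2 * K)
J/(kg·K) reduces to the same SI base units, so it is a valid unit for specific heat capacity.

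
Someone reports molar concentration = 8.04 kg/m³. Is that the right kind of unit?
No

molar concentration has SI base units: mol / m^3
kg/m³ does NOT reduce to mol / m^3; a valid unit for molar concentration would be e.g. mol/m³.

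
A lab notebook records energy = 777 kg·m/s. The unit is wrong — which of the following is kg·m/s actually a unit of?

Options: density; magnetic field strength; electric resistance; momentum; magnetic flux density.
momentum

energy should have units dimensionally equivalent to kg * m^2 / s^2 (e.g. J).
The given unit 'kg·m/s' reduces to kg * m / s. Of the listed options, that is the dimensionality of momentum.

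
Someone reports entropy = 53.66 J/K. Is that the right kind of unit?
Yes

entropy has SI base units: kg * m^2 / (s^2 * K)
J/K reduces to the same SI base units, so it is a valid unit for entropy.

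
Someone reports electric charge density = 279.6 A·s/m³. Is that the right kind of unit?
Yes

electric charge density has SI base units: A * s / m^3
A·s/m³ reduces to the same SI base units, so it is a valid unit for electric charge density.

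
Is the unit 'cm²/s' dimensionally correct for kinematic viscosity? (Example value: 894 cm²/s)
Yes

kinematic viscosity has SI base units: m^2 / s
cm²/s reduces to the same SI base units, so it is a valid unit for kinematic viscosity.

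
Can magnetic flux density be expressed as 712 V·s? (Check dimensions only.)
No

magnetic flux density has SI base units: kg / (A * s^2)
V·s does NOT reduce to kg / (A * s^2); a valid unit for magnetic flux density would be e.g. T.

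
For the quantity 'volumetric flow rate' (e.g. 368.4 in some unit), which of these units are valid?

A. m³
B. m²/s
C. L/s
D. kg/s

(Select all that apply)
C

volumetric flow rate has SI base units: m^3 / s

Checking each option against m^3 / s:
  A. m³: ✗ does not match
  B. m²/s: ✗ does not match
  C. L/s: ✓ matches
  D. kg/s: ✗ does not match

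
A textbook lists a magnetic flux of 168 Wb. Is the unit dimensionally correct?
Yes

magnetic flux has SI base units: kg * m^2 / (A * s^2)
Wb reduces to the same SI base units, so it is a valid unit for magnetic flux.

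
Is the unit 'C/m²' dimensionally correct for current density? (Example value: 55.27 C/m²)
No

current density has SI base units: A / m^2
C/m² does NOT reduce to A / m^2; a valid unit for current density would be e.g. A/m².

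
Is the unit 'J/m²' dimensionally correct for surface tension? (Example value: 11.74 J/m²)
Yes

surface tension has SI base units: kg / s^2
J/m² reduces to the same SI base units, so it is a valid unit for surface tension.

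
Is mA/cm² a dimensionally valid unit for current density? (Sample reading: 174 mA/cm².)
Yes

current density has SI base units: A / m^2
mA/cm² reduces to the same SI base units, so it is a valid unit for current density.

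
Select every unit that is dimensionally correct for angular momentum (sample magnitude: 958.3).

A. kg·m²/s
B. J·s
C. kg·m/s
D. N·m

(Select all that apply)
A, B

angular momentum has SI base units: kg * m^2 / s

Checking each option against kg * m^2 / s:
  A. kg·m²/s: ✓ matches
  B. J·s: ✓ matches
  C. kg·m/s: ✗ does not match
  D. N·m: ✗ does not match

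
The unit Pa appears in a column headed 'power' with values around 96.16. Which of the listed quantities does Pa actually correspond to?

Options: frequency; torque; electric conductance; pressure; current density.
pressure

power should have units dimensionally equivalent to kg * m^2 / s^3 (e.g. W).
The given unit 'Pa' reduces to kg / (m * s^2). Of the listed options, that is the dimensionality of pressure.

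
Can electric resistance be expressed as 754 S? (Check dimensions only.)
No

electric resistance has SI base units: kg * m^2 / (A^2 * s^3)
S does NOT reduce to kg * m^2 / (A^2 * s^3); a valid unit for electric resistance would be e.g. Ω.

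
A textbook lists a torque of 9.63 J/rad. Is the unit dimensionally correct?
Yes

torque has SI base units: kg * m^2 / s^2
J/rad reduces to the same SI base units, so it is a valid unit for torque.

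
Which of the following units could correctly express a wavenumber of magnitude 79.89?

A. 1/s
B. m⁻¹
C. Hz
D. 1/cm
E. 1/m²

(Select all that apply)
B, D

wavenumber has SI base units: 1 / m

Checking each option against 1 / m:
  A. 1/s: ✗ does not match
  B. m⁻¹: ✓ matches
  C. Hz: ✗ does not match
  D. 1/cm: ✓ matches
  E. 1/m²: ✗ does not match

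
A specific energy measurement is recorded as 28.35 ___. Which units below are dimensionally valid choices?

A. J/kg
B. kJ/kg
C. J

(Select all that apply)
A, B

specific energy has SI base units: m^2 / s^2

Checking each option against m^2 / s^2:
  A. J/kg: ✓ matches
  B. kJ/kg: ✓ matches
  C. J: ✗ does not match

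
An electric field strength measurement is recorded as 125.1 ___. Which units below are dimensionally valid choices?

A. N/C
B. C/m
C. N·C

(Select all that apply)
A

electric field strength has SI base units: kg * m / (A * s^3)

Checking each option against kg * m / (A * s^3):
  A. N/C: ✓ matches
  B. C/m: ✗ does not match
  C. N·C: ✗ does not match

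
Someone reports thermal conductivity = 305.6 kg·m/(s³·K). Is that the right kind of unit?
Yes

thermal conductivity has SI base units: kg * m / (s^3 * K)
kg·m/(s³·K) reduces to the same SI base units, so it is a valid unit for thermal conductivity.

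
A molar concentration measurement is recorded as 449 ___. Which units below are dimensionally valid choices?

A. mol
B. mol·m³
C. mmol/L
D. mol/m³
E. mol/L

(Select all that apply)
C, D, E

molar concentration has SI base units: mol / m^3

Checking each option against mol / m^3:
  A. mol: ✗ does not match
  B. mol·m³: ✗ does not match
  C. mmol/L: ✓ matches
  D. mol/m³: ✓ matches
  E. mol/L: ✓ matches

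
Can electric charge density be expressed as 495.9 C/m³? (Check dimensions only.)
Yes

electric charge density has SI base units: A * s / m^3
C/m³ reduces to the same SI base units, so it is a valid unit for electric charge density.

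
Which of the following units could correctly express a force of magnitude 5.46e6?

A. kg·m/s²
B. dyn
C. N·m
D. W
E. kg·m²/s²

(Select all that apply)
A, B

force has SI base units: kg * m / s^2

Checking each option against kg * m / s^2:
  A. kg·m/s²: ✓ matches
  B. dyn: ✓ matches
  C. N·m: ✗ does not match
  D. W: ✗ does not match
  E. kg·m²/s²: ✗ does not match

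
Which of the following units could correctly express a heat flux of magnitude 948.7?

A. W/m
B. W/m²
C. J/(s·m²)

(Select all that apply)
B, C

heat flux has SI base units: kg / s^3

Checking each option against kg / s^3:
  A. W/m: ✗ does not match
  B. W/m²: ✓ matches
  C. J/(s·m²): ✓ matches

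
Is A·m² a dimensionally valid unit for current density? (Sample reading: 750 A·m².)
No

current density has SI base units: A / m^2
A·m² does NOT reduce to A / m^2; a valid unit for current density would be e.g. A/m².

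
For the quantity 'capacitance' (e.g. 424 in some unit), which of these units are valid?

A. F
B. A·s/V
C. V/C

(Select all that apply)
A, B

capacitance has SI base units: A^2 * s^4 / (kg * m^2)

Checking each option against A^2 * s^4 / (kg * m^2):
  A. F: ✓ matches
  B. A·s/V: ✓ matches
  C. V/C: ✗ does not match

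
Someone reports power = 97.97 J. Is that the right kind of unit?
No

power has SI base units: kg * m^2 / s^3
J does NOT reduce to kg * m^2 / s^3; a valid unit for power would be e.g. W.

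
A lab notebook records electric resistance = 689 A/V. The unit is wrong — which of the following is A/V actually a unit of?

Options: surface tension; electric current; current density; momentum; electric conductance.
electric conductance

electric resistance should have units dimensionally equivalent to kg * m^2 / (A^2 * s^3) (e.g. Ω).
The given unit 'A/V' reduces to A^2 * s^3 / (kg * m^2). Of the listed options, that is the dimensionality of electric conductance.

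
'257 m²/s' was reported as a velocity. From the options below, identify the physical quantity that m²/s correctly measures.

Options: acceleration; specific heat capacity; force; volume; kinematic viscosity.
kinematic viscosity

velocity should have units dimensionally equivalent to m / s (e.g. m/s).
The given unit 'm²/s' reduces to m^2 / s. Of the listed options, that is the dimensionality of kinematic viscosity.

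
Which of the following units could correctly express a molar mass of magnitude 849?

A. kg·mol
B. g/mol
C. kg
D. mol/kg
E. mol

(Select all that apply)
B

molar mass has SI base units: kg / mol

Checking each option against kg / mol:
  A. kg·mol: ✗ does not match
  B. g/mol: ✓ matches
  C. kg: ✗ does not match
  D. mol/kg: ✗ does not match
  E. mol: ✗ does not match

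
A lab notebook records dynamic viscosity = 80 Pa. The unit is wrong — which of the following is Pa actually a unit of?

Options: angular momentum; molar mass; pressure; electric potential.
pressure

dynamic viscosity should have units dimensionally equivalent to kg / (m * s) (e.g. Pa·s).
The given unit 'Pa' reduces to kg / (m * s^2). Of the listed options, that is the dimensionality of pressure.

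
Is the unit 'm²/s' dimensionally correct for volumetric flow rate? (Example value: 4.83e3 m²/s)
No

volumetric flow rate has SI base units: m^3 / s
m²/s does NOT reduce to m^3 / s; a valid unit for volumetric flow rate would be e.g. m³/s.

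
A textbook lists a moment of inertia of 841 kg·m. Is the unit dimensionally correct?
No

moment of inertia has SI base units: kg * m^2
kg·m does NOT reduce to kg * m^2; a valid unit for moment of inertia would be e.g. kg·m².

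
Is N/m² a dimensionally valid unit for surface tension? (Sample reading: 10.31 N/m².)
No

surface tension has SI base units: kg / s^2
N/m² does NOT reduce to kg / s^2; a valid unit for surface tension would be e.g. N/m.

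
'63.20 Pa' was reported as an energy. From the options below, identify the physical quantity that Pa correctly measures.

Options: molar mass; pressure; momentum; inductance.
pressure

energy should have units dimensionally equivalent to kg * m^2 / s^2 (e.g. J).
The given unit 'Pa' reduces to kg / (m * s^2). Of the listed options, that is the dimensionality of pressure.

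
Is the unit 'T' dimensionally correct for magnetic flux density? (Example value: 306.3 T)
Yes

magnetic flux density has SI base units: kg / (A * s^2)
T reduces to the same SI base units, so it is a valid unit for magnetic flux density.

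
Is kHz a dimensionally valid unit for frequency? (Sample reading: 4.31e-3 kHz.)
Yes

frequency has SI base units: 1 / s
kHz reduces to the same SI base units, so it is a valid unit for frequency.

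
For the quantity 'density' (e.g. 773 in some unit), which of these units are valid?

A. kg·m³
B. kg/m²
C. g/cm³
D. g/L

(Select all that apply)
C, D

density has SI base units: kg / m^3

Checking each option against kg / m^3:
  A. kg·m³: ✗ does not match
  B. kg/m²: ✗ does not match
  C. g/cm³: ✓ matches
  D. g/L: ✓ matches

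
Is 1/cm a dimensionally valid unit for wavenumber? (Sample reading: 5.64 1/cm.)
Yes

wavenumber has SI base units: 1 / m
1/cm reduces to the same SI base units, so it is a valid unit for wavenumber.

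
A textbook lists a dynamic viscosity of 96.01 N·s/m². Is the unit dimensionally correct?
Yes

dynamic viscosity has SI base units: kg / (m * s)
N·s/m² reduces to the same SI base units, so it is a valid unit for dynamic viscosity.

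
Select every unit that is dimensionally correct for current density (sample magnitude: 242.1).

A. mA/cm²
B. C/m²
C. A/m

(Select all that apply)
A

current density has SI base units: A / m^2

Checking each option against A / m^2:
  A. mA/cm²: ✓ matches
  B. C/m²: ✗ does not match
  C. A/m: ✗ does not match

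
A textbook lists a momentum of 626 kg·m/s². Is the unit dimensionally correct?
No

momentum has SI base units: kg * m / s
kg·m/s² does NOT reduce to kg * m / s; a valid unit for momentum would be e.g. kg·m/s.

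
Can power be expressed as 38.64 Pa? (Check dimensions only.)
No

power has SI base units: kg * m^2 / s^3
Pa does NOT reduce to kg * m^2 / s^3; a valid unit for power would be e.g. W.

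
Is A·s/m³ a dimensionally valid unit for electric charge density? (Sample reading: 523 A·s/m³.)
Yes

electric charge density has SI base units: A * s / m^3
A·s/m³ reduces to the same SI base units, so it is a valid unit for electric charge density.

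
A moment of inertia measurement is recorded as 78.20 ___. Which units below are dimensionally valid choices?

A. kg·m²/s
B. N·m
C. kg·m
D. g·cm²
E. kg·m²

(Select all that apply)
D, E

moment of inertia has SI base units: kg * m^2

Checking each option against kg * m^2:
  A. kg·m²/s: ✗ does not match
  B. N·m: ✗ does not match
  C. kg·m: ✗ does not match
  D. g·cm²: ✓ matches
  E. kg·m²: ✓ matches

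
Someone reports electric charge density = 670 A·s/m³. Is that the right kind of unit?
Yes

electric charge density has SI base units: A * s / m^3
A·s/m³ reduces to the same SI base units, so it is a valid unit for electric charge density.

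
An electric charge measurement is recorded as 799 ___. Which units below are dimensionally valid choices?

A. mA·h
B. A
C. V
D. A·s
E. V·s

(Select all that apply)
A, D

electric charge has SI base units: A * s

Checking each option against A * s:
  A. mA·h: ✓ matches
  B. A: ✗ does not match
  C. V: ✗ does not match
  D. A·s: ✓ matches
  E. V·s: ✗ does not match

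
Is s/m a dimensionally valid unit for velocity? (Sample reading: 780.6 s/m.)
No

velocity has SI base units: m / s
s/m does NOT reduce to m / s; a valid unit for velocity would be e.g. m/s.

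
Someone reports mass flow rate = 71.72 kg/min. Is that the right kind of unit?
Yes

mass flow rate has SI base units: kg / s
kg/min reduces to the same SI base units, so it is a valid unit for mass flow rate.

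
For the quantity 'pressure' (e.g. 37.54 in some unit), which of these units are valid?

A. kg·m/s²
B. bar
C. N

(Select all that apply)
B

pressure has SI base units: kg / (m * s^2)

Checking each option against kg / (m * s^2):
  A. kg·m/s²: ✗ does not match
  B. bar: ✓ matches
  C. N: ✗ does not match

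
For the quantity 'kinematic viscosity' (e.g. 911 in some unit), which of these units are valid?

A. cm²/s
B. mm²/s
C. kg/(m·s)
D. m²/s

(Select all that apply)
A, B, D

kinematic viscosity has SI base units: m^2 / s

Checking each option against m^2 / s:
  A. cm²/s: ✓ matches
  B. mm²/s: ✓ matches
  C. kg/(m·s): ✗ does not match
  D. m²/s: ✓ matches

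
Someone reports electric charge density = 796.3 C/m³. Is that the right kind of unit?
Yes

electric charge density has SI base units: A * s / m^3
C/m³ reduces to the same SI base units, so it is a valid unit for electric charge density.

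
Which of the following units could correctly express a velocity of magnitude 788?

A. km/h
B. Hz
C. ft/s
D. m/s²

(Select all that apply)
A, C

velocity has SI base units: m / s

Checking each option against m / s:
  A. km/h: ✓ matches
  B. Hz: ✗ does not match
  C. ft/s: ✓ matches
  D. m/s²: ✗ does not match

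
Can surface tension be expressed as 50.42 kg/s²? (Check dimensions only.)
Yes

surface tension has SI base units: kg / s^2
kg/s² reduces to the same SI base units, so it is a valid unit for surface tension.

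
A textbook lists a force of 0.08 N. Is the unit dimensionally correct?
Yes

force has SI base units: kg * m / s^2
N reduces to the same SI base units, so it is a valid unit for force.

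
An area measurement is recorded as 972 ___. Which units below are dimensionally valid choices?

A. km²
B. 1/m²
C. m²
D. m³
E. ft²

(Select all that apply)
A, C, E

area has SI base units: m^2

Checking each option against m^2:
  A. km²: ✓ matches
  B. 1/m²: ✗ does not match
  C. m²: ✓ matches
  D. m³: ✗ does not match
  E. ft²: ✓ matches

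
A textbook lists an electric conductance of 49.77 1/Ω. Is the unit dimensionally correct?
Yes

electric conductance has SI base units: A^2 * s^3 / (kg * m^2)
1/Ω reduces to the same SI base units, so it is a valid unit for electric conductance.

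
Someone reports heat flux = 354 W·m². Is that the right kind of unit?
No

heat flux has SI base units: kg / s^3
W·m² does NOT reduce to kg / s^3; a valid unit for heat flux would be e.g. W/m².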